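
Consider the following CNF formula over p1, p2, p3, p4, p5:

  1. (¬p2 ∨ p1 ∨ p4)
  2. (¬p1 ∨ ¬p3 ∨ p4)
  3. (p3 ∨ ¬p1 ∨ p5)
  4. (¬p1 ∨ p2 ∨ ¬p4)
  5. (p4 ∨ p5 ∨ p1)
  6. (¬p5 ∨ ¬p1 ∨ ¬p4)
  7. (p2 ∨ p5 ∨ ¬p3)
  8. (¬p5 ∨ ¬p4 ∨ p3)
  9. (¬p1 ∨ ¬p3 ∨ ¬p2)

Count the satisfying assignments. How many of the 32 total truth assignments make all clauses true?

9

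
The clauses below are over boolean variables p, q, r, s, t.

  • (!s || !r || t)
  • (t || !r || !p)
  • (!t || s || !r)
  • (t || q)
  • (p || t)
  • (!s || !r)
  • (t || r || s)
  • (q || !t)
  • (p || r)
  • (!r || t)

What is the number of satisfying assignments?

3

Satisfying assignments:
  p=1 q=1 r=0 s=0 t=1
  p=1 q=1 r=0 s=1 t=0
  p=1 q=1 r=0 s=1 t=1
Count: 3.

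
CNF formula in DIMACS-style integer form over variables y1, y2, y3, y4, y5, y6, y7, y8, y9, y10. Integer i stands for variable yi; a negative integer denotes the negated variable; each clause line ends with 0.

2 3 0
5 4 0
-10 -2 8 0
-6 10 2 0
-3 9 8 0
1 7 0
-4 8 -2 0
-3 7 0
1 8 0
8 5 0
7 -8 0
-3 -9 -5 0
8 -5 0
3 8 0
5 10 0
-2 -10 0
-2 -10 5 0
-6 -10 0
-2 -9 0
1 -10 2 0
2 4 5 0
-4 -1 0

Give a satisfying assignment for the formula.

y1=False, y2=True, y3=True, y4=True, y5=True, y6=False, y7=True, y8=True, y9=False, y10=False

Check each clause:
  1. (y2 ∨ y3) — y2 is true.
  2. (y5 ∨ y4) — y4 is true.
  3. (y8 ∨ ¬y10 ∨ ¬y2) — y8 is true.
  4. (¬y6 ∨ y2 ∨ y10) — ¬y6 is true.
  5. (y8 ∨ ¬y3 ∨ y9) — y8 is true.
  6. (y7 ∨ y1) — y7 is true.
  7. (¬y4 ∨ y8 ∨ ¬y2) — y8 is true.
  8. (¬y3 ∨ y7) — y7 is true.
  9. (y1 ∨ y8) — y8 is true.
  10. (y8 ∨ y5) — y8 is true.
  11. (y7 ∨ ¬y8) — y7 is true.
  12. (¬y3 ∨ ¬y5 ∨ ¬y9) — ¬y9 is true.
  13. (y8 ∨ ¬y5) — y8 is true.
  14. (y3 ∨ y8) — y8 is true.
  15. (y10 ∨ y5) — y5 is true.
  16. (¬y10 ∨ ¬y2) — ¬y10 is true.
  17. (¬y2 ∨ y5 ∨ ¬y10) — y5 is true.
  18. (¬y6 ∨ ¬y10) — ¬y6 is true.
  19. (¬y9 ∨ ¬y2) — ¬y9 is true.
  20. (¬y10 ∨ y2 ∨ y1) — y2 is true.
  21. (y4 ∨ y5 ∨ y2) — y2 is true.
  22. (¬y1 ∨ ¬y4) — ¬y1 is true.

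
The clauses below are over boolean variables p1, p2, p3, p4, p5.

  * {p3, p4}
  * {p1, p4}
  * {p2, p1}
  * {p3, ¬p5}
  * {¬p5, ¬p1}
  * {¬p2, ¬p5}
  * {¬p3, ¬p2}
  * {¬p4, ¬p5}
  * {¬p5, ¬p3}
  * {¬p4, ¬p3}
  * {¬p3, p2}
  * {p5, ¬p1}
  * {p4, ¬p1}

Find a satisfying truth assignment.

p1=False, p2=True, p3=False, p4=True, p5=False

Check each clause:
  1. {p4, p3} — p4 is true.
  2. {p1, p4} — p4 is true.
  3. {p2, p1} — p2 is true.
  4. {¬p5, p3} — ¬p5 is true.
  5. {¬p1, ¬p5} — ¬p5 is true.
  6. {¬p5, ¬p2} — ¬p5 is true.
  7. {¬p2, ¬p3} — ¬p3 is true.
  8. {¬p5, ¬p4} — ¬p5 is true.
  9. {¬p3, ¬p5} — ¬p5 is true.
  10. {¬p4, ¬p3} — ¬p3 is true.
  11. {¬p3, p2} — p2 is true.
  12. {p5, ¬p1} — ¬p1 is true.
  13. {p4, ¬p1} — p4 is true.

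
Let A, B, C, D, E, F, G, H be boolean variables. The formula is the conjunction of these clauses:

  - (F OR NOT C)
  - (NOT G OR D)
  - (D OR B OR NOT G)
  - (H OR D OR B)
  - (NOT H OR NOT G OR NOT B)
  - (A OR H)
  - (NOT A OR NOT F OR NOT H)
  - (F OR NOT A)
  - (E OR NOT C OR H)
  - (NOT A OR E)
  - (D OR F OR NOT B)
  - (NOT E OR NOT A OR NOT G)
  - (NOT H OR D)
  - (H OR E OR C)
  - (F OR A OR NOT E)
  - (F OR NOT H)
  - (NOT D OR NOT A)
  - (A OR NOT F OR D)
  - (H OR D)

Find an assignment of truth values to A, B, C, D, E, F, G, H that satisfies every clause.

G occurs only negated in the remaining clauses — set G = False.
Branch on A: take A = False.
  then H is forced to True.
  then D is forced to True.
  then F is forced to True.
B, C, E are now unconstrained; take B = False, C = False, E = True.

A = F, B = F, C = F, D = T, E = T, F = T, G = F, H = T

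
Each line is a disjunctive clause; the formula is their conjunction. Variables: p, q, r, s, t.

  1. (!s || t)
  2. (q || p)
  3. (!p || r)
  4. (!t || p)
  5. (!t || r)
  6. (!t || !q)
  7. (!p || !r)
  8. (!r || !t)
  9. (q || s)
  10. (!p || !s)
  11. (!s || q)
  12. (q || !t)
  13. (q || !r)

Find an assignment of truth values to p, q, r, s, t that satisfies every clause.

Try p = False.
  then q is forced to True.
  then t is forced to False.
  then s is forced to False.
r is now unconstrained; take r = False.

p=0  q=1  r=0  s=0  t=0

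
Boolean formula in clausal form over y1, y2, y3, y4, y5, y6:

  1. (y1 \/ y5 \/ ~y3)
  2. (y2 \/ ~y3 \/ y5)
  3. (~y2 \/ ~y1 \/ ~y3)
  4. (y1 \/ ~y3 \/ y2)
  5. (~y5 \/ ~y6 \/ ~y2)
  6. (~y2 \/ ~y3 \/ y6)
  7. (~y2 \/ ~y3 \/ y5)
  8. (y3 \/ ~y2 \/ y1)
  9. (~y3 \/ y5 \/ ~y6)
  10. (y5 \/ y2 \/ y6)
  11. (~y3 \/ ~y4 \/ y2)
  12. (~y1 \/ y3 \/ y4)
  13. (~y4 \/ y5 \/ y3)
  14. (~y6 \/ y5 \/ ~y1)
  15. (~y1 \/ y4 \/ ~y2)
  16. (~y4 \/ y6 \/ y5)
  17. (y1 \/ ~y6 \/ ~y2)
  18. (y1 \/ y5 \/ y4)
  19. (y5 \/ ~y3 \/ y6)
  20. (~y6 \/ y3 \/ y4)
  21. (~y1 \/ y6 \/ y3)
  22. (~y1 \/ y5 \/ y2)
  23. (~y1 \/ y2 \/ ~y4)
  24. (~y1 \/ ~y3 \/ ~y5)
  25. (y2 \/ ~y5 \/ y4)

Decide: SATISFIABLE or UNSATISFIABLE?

SATISFIABLE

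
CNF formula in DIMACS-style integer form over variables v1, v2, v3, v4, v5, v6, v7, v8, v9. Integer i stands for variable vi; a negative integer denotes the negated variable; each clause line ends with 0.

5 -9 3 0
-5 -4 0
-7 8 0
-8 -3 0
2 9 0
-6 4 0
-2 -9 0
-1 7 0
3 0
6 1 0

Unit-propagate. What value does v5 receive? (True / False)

False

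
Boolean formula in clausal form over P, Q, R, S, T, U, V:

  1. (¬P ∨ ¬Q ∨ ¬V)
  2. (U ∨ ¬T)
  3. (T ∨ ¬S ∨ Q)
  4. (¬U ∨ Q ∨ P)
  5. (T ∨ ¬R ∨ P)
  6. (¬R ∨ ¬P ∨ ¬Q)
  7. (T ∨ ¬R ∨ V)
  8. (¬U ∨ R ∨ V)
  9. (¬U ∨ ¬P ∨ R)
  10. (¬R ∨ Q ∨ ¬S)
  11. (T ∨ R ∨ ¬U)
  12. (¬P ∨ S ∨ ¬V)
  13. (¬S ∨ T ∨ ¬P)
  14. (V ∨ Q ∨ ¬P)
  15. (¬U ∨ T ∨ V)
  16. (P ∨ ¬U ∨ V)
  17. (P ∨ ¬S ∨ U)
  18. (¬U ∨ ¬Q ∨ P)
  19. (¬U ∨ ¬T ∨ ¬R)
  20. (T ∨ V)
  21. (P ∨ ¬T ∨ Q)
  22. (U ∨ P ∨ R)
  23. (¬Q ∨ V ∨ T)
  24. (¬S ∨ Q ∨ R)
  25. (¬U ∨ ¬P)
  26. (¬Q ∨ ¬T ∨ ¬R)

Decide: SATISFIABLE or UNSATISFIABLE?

UNSATISFIABLE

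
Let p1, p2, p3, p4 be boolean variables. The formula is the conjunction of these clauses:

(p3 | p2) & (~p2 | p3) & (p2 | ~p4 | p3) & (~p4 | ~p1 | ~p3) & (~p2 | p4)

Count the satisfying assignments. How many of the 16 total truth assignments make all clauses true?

4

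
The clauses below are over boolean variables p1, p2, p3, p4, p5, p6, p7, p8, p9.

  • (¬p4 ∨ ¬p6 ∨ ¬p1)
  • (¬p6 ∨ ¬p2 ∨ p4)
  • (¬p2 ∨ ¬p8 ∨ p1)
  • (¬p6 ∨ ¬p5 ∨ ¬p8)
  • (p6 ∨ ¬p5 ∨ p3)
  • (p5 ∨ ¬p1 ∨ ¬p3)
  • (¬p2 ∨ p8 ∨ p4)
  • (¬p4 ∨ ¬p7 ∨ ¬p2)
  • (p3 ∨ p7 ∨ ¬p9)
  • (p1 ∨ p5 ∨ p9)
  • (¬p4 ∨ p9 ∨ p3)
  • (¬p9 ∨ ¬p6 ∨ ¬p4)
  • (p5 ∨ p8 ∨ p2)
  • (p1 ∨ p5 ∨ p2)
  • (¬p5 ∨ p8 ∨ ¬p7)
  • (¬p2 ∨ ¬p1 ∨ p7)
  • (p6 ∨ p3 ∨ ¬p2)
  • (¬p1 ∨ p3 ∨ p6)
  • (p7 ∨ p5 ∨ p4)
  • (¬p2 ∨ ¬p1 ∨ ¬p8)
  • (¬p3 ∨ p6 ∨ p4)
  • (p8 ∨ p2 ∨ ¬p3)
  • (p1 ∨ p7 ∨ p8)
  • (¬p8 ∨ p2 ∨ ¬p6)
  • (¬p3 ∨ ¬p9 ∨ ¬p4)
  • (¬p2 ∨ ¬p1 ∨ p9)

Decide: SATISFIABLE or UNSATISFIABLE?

SATISFIABLE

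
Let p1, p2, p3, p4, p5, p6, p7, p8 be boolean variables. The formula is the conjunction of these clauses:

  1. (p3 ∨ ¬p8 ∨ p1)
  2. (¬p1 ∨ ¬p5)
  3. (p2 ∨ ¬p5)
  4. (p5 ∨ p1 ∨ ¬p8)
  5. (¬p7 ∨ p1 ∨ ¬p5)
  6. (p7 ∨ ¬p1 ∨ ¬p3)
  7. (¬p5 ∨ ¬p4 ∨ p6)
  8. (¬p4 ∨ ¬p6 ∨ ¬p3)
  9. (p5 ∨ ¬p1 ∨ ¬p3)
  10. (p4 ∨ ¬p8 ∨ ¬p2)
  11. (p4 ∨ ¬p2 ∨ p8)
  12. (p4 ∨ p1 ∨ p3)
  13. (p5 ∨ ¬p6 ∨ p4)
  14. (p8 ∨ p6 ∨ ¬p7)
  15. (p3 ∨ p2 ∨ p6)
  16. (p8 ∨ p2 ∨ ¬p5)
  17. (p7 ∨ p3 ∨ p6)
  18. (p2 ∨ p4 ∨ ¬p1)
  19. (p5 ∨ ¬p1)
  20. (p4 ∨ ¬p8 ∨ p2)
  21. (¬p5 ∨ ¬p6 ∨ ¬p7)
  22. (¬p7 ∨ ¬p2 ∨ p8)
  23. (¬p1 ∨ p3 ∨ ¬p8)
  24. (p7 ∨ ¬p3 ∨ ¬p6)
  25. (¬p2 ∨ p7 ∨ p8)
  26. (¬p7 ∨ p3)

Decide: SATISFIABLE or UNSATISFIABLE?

SATISFIABLE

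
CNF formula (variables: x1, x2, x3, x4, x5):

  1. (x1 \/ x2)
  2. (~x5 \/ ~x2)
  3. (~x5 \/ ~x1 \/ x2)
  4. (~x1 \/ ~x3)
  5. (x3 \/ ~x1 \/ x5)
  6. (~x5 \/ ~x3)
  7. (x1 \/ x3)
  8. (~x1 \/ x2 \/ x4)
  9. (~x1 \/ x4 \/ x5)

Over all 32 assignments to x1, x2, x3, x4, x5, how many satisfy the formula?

2

The models are:
  x1=F x2=T x3=T x4=F x5=F
  x1=F x2=T x3=T x4=T x5=F
That's 2 in total.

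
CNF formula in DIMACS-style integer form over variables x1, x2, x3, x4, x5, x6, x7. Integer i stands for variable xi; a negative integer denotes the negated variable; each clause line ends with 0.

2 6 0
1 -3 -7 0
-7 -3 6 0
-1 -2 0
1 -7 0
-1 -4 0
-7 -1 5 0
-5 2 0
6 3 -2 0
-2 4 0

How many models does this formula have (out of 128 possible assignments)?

12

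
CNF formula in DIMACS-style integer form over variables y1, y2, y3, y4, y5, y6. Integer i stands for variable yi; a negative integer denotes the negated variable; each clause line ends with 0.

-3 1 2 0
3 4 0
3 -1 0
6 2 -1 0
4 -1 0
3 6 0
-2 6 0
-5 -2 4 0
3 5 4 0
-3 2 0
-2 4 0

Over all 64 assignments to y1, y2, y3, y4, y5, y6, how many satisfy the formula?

Split on y2, then y3.
  y2=1, y3=1: remaining (y1,y4,y5,y6) ∈ {(0,1,0,1); (0,1,1,1); (1,1,0,1); (1,1,1,1)} — 4.
  y2=1, y3=0: remaining (y1,y4,y5,y6) ∈ {(0,1,0,1); (0,1,1,1)} — 2.
  y2=0, y3=1: a clause becomes empty — 0.
  y2=0, y3=0: remaining (y1,y4,y5,y6) ∈ {(0,1,0,1); (0,1,1,1)} — 2.
Total: 4 + 2 + 0 + 2 = 8.

8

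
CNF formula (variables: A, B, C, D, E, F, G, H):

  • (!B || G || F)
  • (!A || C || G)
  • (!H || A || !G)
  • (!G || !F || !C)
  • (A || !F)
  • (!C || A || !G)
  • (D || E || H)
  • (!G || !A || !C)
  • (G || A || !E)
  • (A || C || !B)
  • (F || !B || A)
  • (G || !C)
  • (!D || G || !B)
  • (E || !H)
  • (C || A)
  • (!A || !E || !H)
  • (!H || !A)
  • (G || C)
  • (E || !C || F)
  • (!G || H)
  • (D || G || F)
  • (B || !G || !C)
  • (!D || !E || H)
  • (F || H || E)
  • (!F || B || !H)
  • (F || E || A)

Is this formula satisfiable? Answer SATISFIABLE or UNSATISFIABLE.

UNSATISFIABLE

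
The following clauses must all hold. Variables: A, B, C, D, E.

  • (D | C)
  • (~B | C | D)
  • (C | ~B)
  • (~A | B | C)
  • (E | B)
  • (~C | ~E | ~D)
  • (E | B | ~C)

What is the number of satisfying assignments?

9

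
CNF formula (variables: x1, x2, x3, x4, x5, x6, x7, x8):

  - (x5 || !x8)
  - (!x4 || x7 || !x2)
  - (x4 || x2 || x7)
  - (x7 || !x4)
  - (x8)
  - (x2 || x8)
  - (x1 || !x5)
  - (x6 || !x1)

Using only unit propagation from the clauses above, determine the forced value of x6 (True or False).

True

(x8) stands alone — x8 = True.
(!x8 || x5): since x8 = True, the clause reduces to (x5). x5 = True.
From (x1 || !x5) and x5 = True: x1 = True.
In (x6 || !x1), !x1 is now false; x6 must hold, so x6 = True.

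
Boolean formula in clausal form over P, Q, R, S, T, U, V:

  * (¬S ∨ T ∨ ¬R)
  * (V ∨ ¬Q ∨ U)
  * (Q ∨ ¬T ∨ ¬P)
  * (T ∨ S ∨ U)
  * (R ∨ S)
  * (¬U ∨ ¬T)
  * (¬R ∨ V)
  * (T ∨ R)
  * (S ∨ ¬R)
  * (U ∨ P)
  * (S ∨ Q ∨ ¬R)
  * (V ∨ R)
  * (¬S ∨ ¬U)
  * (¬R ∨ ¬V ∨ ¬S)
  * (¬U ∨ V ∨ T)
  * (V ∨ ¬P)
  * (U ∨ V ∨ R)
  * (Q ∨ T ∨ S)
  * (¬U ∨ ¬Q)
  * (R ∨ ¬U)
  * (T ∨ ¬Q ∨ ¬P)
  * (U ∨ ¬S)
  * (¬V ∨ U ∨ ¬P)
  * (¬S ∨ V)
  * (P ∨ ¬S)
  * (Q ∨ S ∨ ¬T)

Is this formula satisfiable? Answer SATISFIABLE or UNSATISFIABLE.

UNSATISFIABLE

S = True:
  propagation gives U=False; an empty clause results — contradiction.
S = False:
  propagation gives R=True; an empty clause results — contradiction.
Every branch closes, so no satisfying assignment exists.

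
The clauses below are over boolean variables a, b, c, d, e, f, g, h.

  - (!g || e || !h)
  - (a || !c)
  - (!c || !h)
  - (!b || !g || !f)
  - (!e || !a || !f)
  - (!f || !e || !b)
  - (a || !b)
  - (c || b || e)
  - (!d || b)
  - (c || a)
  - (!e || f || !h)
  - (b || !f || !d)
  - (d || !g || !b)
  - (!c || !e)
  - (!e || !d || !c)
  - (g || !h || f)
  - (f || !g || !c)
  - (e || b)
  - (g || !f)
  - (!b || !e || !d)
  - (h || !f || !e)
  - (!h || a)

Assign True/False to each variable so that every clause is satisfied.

Set a = True and propagate.
Try b = True.
Set c = False and propagate.
The remaining clauses are satisfied by d = False, e = False, f = False, g = False, h = False.
Every clause has at least one true literal under this assignment.

a=T, b=T, c=F, d=F, e=F, f=F, g=F, h=F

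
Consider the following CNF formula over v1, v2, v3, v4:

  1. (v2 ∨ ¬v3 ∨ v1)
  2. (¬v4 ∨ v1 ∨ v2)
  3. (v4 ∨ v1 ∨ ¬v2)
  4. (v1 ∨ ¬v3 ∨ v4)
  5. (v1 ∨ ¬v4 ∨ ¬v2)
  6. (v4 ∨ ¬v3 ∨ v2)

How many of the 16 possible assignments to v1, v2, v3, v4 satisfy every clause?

8

Case analysis on v1 and v2:
  v1=1, v2=1: remaining (v3,v4) ∈ {(0,0); (0,1); (1,0); (1,1)} — 4.
  v1=1, v2=0: remaining (v3,v4) ∈ {(0,0); (0,1); (1,1)} — 3.
  v1=0, v2=1: a clause becomes empty — 0.
  v1=0, v2=0: remaining (v3,v4) ∈ {(0,0)} — 1.
Total: 4 + 3 + 0 + 1 = 8.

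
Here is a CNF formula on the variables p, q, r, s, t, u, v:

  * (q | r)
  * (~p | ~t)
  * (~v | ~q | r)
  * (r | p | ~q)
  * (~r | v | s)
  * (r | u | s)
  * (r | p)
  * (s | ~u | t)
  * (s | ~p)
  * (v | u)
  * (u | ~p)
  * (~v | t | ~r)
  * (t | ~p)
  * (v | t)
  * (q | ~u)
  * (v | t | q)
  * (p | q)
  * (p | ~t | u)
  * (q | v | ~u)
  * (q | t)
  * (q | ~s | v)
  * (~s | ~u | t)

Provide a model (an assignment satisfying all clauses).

p = 0, q = 1, r = 1, s = 1, t = 1, u = 1, v = 0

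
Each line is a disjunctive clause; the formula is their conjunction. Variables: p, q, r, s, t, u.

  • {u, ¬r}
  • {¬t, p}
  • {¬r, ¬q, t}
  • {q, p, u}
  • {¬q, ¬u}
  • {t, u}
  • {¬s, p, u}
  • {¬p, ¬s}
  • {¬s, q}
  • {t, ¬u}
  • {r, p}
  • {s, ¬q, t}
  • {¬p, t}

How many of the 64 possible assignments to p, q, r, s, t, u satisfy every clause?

4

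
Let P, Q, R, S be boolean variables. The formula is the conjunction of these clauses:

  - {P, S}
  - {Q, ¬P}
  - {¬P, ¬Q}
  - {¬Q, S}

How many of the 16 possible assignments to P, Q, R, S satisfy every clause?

Satisfying assignments:
  P=0 Q=0 R=0 S=1
  P=0 Q=0 R=1 S=1
  P=0 Q=1 R=0 S=1
  P=0 Q=1 R=1 S=1
Count: 4.

4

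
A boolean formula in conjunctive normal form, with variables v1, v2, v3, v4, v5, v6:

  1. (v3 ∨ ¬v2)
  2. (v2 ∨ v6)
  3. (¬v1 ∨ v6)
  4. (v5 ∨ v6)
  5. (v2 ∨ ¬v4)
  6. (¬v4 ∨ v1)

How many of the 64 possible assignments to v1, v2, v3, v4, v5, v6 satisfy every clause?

15

Split on v2, then v6.
  v2=1, v6=1: v5 free; 3 ways for (v1,v3,v4) × 2^1 = 6.
  v2=1, v6=0: remaining (v1,v3,v4,v5) ∈ {(0,1,0,1)} — 1.
  v2=0, v6=1: forces v4=0; v1, v3, v5 free → 2^3 = 8.
  v2=0, v6=0: a clause becomes empty — 0.
Total: 6 + 1 + 8 + 0 = 15.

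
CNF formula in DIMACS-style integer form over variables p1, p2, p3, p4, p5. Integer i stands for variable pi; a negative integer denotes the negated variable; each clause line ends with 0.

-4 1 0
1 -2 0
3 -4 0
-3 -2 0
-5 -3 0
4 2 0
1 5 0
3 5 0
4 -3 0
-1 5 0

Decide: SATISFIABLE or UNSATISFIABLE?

Branch on p1: take p1 = True.
  then p5 is forced to True.
  then p3 is forced to False.
  then p4 is forced to False.
  then p2 is forced to True.
So p1=True  p2=True  p3=False  p4=False  p5=True is a satisfying assignment.

SATISFIABLE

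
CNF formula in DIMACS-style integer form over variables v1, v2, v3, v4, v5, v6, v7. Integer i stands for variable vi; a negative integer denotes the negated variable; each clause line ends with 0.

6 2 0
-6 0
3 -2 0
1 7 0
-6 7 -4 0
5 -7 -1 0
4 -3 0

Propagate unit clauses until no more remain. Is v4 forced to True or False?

True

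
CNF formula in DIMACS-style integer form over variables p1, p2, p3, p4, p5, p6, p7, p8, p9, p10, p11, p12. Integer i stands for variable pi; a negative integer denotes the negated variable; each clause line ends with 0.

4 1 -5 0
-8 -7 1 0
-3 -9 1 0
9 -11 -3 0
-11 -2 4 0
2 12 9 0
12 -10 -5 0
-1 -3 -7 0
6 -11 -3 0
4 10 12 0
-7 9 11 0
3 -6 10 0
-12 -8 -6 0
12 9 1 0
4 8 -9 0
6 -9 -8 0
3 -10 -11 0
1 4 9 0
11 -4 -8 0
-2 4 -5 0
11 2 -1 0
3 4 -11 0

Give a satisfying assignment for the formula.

p7 occurs only negated in the remaining clauses — set p7 = False.
Set p1 = False and propagate.
The remaining clauses are satisfied by p2 = False, p3 = False, p4 = True, p5 = True, p6 = True, p8 = False, p9 = False, p10 = True, p11 = False, p12 = True.

p1 = False, p2 = False, p3 = False, p4 = True, p5 = True, p6 = True, p7 = False, p8 = False, p9 = False, p10 = True, p11 = False, p12 = True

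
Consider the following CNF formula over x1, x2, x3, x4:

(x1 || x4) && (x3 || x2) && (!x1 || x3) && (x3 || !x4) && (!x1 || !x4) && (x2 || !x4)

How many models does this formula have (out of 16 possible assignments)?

3

The models are:
  x1=0 x2=1 x3=1 x4=1
  x1=1 x2=0 x3=1 x4=0
  x1=1 x2=1 x3=1 x4=0
Count: 3.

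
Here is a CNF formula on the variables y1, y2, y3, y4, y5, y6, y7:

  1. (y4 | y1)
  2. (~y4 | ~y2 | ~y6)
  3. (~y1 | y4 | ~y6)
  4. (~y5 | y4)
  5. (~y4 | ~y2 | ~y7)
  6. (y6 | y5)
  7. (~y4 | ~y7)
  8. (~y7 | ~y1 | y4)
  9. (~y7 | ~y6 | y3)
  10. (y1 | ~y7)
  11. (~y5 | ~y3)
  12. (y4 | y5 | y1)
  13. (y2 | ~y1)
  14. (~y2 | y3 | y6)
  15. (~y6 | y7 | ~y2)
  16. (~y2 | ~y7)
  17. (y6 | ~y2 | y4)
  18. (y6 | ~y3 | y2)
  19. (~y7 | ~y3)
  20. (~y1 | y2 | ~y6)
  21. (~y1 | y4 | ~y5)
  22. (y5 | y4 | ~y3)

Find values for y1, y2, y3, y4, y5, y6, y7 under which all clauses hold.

y1=False, y2=False, y3=False, y4=True, y5=True, y6=False, y7=False

Check each clause:
  1. (y1 | y4) — y4 is true.
  2. (~y4 | ~y2 | ~y6) — ~y6 is true.
  3. (y4 | ~y6 | ~y1) — ~y6 is true.
  4. (y4 | ~y5) — y4 is true.
  5. (~y7 | ~y2 | ~y4) — ~y7 is true.
  6. (y5 | y6) — y5 is true.
  7. (~y4 | ~y7) — ~y7 is true.
  8. (~y7 | y4 | ~y1) — ~y7 is true.
  9. (~y7 | ~y6 | y3) — ~y7 is true.
  10. (y1 | ~y7) — ~y7 is true.
  11. (~y3 | ~y5) — ~y3 is true.
  12. (y1 | y4 | y5) — y4 is true.
  13. (y2 | ~y1) — ~y1 is true.
  14. (~y2 | y3 | y6) — ~y2 is true.
  15. (y7 | ~y6 | ~y2) — ~y6 is true.
  16. (~y2 | ~y7) — ~y7 is true.
  17. (~y2 | y6 | y4) — y4 is true.
  18. (y6 | y2 | ~y3) — ~y3 is true.
  19. (~y3 | ~y7) — ~y7 is true.
  20. (~y1 | ~y6 | y2) — ~y6 is true.
  21. (~y1 | ~y5 | y4) — y4 is true.
  22. (y5 | ~y3 | y4) — ~y3 is true.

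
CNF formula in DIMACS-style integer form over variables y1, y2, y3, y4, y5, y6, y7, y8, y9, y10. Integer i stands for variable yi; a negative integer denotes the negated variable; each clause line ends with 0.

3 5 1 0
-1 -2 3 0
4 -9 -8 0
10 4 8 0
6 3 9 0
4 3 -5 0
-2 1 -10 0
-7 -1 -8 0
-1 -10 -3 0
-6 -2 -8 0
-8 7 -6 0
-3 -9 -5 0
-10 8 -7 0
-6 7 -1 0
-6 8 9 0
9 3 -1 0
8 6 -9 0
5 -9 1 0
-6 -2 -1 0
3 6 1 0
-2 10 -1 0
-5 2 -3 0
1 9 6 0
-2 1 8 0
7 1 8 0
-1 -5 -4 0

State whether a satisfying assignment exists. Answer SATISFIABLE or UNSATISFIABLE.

SATISFIABLE

Try y1 = False.
Branch on y2: take y2 = False.
For the remaining variables, y3 = False, y4 = True, y5 = True, y6 = True, y7 = True, y8 = True, y9 = True, y10 = True works.
Every clause has at least one true literal under this assignment.
So y1=0  y2=0  y3=0  y4=1  y5=1  y6=1  y7=1  y8=1  y9=1  y10=1 is a satisfying assignment.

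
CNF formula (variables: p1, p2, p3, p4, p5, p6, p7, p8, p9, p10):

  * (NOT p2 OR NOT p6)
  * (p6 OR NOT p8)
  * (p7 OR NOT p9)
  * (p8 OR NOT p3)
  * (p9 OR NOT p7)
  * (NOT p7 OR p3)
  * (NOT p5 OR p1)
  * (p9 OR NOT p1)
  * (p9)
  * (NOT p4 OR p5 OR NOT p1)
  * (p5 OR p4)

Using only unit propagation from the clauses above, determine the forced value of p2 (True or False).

False

(p9) stands alone — p9 = True.
From (p7 OR NOT p9) and p9 = True: p7 = True.
In (NOT p7 OR p3), NOT p7 is now false; p3 must hold, so p3 = True.
(NOT p3 OR p8) with p3 = True leaves only p8, so p8 = True.
In (NOT p8 OR p6), NOT p8 is now false; p6 must hold, so p6 = True.
(NOT p6 OR NOT p2): since p6 = True, the clause reduces to (NOT p2). p2 = False.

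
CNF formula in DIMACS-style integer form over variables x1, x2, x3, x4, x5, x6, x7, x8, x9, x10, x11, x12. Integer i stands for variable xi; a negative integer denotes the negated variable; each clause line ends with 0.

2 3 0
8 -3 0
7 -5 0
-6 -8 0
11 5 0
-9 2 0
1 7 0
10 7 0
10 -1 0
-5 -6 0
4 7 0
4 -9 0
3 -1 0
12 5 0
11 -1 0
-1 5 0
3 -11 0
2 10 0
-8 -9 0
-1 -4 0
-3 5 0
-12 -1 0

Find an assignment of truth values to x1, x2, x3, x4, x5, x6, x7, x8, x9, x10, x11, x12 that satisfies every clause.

Pure literal: x6 appears only negated; assign x6 = False.
Pure literal: x7 appears only positively; assign x7 = True.
Try x1 = False.
Branch on x2: take x2 = False.
  then x3 is forced to True.
  then x8 is forced to True.
  then x9 is forced to False.
  then x10 is forced to True.
  then x5 is forced to True.
x4, x11, x12 are now unconstrained; take x4 = False, x11 = True, x12 = False.

x1=F, x2=F, x3=T, x4=F, x5=T, x6=F, x7=T, x8=T, x9=F, x10=T, x11=T, x12=F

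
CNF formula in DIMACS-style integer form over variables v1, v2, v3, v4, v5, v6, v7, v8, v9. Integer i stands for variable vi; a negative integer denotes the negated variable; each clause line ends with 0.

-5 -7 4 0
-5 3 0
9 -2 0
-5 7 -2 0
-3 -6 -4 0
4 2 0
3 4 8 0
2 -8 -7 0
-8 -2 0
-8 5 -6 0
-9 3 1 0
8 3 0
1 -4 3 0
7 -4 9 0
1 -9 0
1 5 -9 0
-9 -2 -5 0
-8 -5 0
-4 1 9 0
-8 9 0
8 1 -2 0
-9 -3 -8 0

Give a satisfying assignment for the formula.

v1=T  v2=T  v3=T  v4=T  v5=F  v6=F  v7=T  v8=F  v9=T

v1 occurs only positively in the remaining clauses — set v1 = True.
v6 occurs only negated in the remaining clauses — set v6 = False.
Set v2 = True and propagate.
  then v9 is forced to True.
  then v8 is forced to False.
  then v3 is forced to True.
  then v5 is forced to False.
v4, v7 are now unconstrained; take v4 = True, v7 = True.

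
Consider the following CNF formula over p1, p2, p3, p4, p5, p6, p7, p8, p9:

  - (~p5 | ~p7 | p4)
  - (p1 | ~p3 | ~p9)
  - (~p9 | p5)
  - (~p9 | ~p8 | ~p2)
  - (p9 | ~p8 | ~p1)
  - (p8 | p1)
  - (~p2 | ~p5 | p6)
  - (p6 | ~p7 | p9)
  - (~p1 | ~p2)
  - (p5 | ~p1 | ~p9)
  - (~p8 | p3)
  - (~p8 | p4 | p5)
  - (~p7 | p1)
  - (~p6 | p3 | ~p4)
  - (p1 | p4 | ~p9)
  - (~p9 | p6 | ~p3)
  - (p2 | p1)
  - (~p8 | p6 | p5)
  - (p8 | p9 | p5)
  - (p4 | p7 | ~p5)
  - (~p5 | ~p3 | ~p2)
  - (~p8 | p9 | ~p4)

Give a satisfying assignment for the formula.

p1=True  p2=False  p3=False  p4=True  p5=True  p6=False  p7=False  p8=False  p9=False

Branch on p1: take p1 = True.
  then p2 is forced to False.
Set p3 = False and propagate.
  then p8 is forced to False.
The remaining clauses are satisfied by p4 = True, p5 = True, p6 = False, p7 = False, p9 = False.
Every clause has at least one true literal under this assignment.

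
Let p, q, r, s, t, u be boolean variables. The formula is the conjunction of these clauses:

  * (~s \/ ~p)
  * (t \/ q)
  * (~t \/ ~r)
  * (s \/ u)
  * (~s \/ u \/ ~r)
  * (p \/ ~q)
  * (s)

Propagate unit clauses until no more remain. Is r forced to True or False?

False

Unit clause (s) sets s = True.
(~s \/ ~p): since s = True, the clause reduces to (~p). p = False.
(p \/ ~q) with p = False leaves only ~q, so q = False.
(t \/ q): since q = False, the clause reduces to (t). t = True.
(~t \/ ~r) with t = True leaves only ~r, so r = False.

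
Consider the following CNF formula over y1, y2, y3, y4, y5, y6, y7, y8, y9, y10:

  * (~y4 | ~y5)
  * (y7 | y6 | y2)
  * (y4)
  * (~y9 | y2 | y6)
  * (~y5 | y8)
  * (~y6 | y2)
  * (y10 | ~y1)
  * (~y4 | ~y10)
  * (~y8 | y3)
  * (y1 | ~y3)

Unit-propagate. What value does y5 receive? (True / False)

Unit clause (y4) sets y4 = True.
(~y5 | ~y4) with y4 = True leaves only ~y5, so y5 = False.

False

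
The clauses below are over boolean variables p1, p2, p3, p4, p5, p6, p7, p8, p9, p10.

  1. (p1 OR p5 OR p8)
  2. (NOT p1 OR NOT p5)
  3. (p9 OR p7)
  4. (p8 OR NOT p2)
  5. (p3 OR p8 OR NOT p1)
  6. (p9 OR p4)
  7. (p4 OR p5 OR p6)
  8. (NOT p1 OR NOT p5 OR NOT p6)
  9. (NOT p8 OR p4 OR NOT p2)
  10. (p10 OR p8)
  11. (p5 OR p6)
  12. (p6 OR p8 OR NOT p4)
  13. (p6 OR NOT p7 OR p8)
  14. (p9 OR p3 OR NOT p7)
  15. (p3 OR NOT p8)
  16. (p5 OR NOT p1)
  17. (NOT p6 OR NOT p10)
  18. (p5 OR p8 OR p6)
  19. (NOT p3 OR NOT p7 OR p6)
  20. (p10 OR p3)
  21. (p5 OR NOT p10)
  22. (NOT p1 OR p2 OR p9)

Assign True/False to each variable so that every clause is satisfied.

Pure literal: p9 appears only positively; assign p9 = True.
Try p1 = False.
The remaining clauses are satisfied by p2 = False, p3 = True, p4 = True, p5 = True, p6 = False, p7 = False, p8 = True, p10 = False.
Check each clause:
  1. (p1 OR p5 OR p8) — p8 is true.
  2. (NOT p1 OR NOT p5) — NOT p1 is true.
  3. (p9 OR p7) — p9 is true.
  4. (p8 OR NOT p2) — p8 is true.
  5. (p8 OR p3 OR NOT p1) — p8 is true.
  6. (p9 OR p4) — p9 is true.
  7. (p4 OR p6 OR p5) — p4 is true.
  8. (NOT p6 OR NOT p1 OR NOT p5) — NOT p6 is true.
  9. (NOT p8 OR NOT p2 OR p4) — p4 is true.
  10. (p8 OR p10) — p8 is true.
  11. (p6 OR p5) — p5 is true.
  12. (p8 OR NOT p4 OR p6) — p8 is true.
  13. (p6 OR p8 OR NOT p7) — p8 is true.
  14. (p9 OR NOT p7 OR p3) — p9 is true.
  15. (p3 OR NOT p8) — p3 is true.
  16. (p5 OR NOT p1) — p5 is true.
  17. (NOT p10 OR NOT p6) — NOT p6 is true.
  18. (p5 OR p8 OR p6) — p8 is true.
  19. (NOT p3 OR NOT p7 OR p6) — NOT p7 is true.
  20. (p3 OR p10) — p3 is true.
  21. (p5 OR NOT p10) — p5 is true.
  22. (NOT p1 OR p9 OR p2) — p9 is true.

p1=False, p2=False, p3=True, p4=True, p5=True, p6=False, p7=False, p8=True, p9=True, p10=False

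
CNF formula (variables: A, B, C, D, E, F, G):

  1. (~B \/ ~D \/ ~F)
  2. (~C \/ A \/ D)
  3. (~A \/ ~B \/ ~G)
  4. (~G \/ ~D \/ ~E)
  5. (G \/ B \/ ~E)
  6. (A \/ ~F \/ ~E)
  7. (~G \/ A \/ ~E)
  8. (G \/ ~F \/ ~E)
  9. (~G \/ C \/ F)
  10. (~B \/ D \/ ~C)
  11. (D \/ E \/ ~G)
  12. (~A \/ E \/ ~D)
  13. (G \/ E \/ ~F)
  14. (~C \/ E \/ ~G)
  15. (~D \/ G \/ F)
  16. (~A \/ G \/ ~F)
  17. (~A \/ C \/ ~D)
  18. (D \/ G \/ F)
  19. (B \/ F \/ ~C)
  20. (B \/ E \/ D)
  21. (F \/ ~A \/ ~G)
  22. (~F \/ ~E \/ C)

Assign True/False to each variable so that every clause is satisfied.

A=F, B=F, C=F, D=T, E=F, F=T, G=T

Check each clause:
  1. (~F \/ ~D \/ ~B) — ~B is true.
  2. (D \/ A \/ ~C) — D is true.
  3. (~B \/ ~G \/ ~A) — ~B is true.
  4. (~G \/ ~D \/ ~E) — ~E is true.
  5. (G \/ ~E \/ B) — ~E is true.
  6. (~E \/ ~F \/ A) — ~E is true.
  7. (A \/ ~E \/ ~G) — ~E is true.
  8. (~F \/ ~E \/ G) — ~E is true.
  9. (~G \/ C \/ F) — F is true.
  10. (~B \/ D \/ ~C) — D is true.
  11. (E \/ ~G \/ D) — D is true.
  12. (~A \/ E \/ ~D) — ~A is true.
  13. (G \/ E \/ ~F) — G is true.
  14. (E \/ ~C \/ ~G) — ~C is true.
  15. (F \/ ~D \/ G) — F is true.
  16. (~A \/ ~F \/ G) — ~A is true.
  17. (C \/ ~A \/ ~D) — ~A is true.
  18. (D \/ G \/ F) — D is true.
  19. (B \/ F \/ ~C) — ~C is true.
  20. (E \/ B \/ D) — D is true.
  21. (F \/ ~A \/ ~G) — F is true.
  22. (~F \/ ~E \/ C) — ~E is true.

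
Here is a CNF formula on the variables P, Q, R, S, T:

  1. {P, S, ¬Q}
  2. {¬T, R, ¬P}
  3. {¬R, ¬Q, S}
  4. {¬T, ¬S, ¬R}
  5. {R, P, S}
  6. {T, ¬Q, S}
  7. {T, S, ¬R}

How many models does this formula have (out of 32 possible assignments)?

Split on S, then R.
  S=T, R=T: remaining (P,Q,T) ∈ {(F,F,F); (F,T,F); (T,F,F); (T,T,F)} — 4.
  S=T, R=F: Q free; 3 ways for (P,T) × 2^1 = 6.
  S=F, R=T: remaining (P,Q,T) ∈ {(F,F,T); (T,F,T)} — 2.
  S=F, R=F: remaining (P,Q,T) ∈ {(T,F,F)} — 1.
Total: 4 + 6 + 2 + 1 = 13.

13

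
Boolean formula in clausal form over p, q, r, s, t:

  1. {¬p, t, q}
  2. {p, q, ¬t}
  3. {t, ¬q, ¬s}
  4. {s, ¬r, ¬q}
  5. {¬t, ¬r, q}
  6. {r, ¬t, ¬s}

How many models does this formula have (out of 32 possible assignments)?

11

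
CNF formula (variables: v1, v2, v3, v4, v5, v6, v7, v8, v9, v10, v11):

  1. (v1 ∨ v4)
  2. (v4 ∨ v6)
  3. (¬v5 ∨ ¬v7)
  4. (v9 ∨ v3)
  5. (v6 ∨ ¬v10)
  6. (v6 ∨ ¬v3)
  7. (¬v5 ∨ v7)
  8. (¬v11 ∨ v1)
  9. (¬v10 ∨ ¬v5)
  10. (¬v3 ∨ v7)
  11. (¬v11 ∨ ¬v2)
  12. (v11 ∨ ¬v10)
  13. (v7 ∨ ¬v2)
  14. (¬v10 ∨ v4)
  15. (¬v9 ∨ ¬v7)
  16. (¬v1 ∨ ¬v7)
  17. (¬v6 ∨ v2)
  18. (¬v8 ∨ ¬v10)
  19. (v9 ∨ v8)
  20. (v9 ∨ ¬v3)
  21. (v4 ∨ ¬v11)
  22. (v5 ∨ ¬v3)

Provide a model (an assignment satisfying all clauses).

Pure literal: v4 appears only positively; assign v4 = True.
v10 occurs only negated in the remaining clauses — set v10 = False.
Try v1 = False.
  then v11 is forced to False.
For the remaining variables, v2 = False, v3 = False, v5 = False, v6 = False, v7 = False, v8 = False, v9 = True works.

v1=0, v2=0, v3=0, v4=1, v5=0, v6=0, v7=0, v8=0, v9=1, v10=0, v11=0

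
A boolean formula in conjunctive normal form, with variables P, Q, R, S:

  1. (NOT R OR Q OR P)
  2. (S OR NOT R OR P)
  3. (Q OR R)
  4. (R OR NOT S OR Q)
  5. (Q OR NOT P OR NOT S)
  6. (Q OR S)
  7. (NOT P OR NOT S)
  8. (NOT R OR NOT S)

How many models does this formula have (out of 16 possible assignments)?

4

The models are:
  P=F Q=T R=F S=F
  P=F Q=T R=F S=T
  P=T Q=T R=F S=F
  P=T Q=T R=T S=F
Count: 4.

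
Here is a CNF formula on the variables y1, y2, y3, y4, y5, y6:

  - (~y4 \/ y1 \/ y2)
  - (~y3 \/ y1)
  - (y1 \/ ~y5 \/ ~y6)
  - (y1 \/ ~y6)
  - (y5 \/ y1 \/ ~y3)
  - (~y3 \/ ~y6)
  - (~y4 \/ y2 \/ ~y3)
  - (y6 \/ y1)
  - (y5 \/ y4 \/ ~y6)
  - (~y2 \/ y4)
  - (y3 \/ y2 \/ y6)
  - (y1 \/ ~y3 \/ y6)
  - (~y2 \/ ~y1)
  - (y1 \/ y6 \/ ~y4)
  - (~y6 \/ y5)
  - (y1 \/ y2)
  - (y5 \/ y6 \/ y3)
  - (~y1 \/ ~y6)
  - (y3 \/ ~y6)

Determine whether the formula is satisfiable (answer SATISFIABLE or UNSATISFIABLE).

SATISFIABLE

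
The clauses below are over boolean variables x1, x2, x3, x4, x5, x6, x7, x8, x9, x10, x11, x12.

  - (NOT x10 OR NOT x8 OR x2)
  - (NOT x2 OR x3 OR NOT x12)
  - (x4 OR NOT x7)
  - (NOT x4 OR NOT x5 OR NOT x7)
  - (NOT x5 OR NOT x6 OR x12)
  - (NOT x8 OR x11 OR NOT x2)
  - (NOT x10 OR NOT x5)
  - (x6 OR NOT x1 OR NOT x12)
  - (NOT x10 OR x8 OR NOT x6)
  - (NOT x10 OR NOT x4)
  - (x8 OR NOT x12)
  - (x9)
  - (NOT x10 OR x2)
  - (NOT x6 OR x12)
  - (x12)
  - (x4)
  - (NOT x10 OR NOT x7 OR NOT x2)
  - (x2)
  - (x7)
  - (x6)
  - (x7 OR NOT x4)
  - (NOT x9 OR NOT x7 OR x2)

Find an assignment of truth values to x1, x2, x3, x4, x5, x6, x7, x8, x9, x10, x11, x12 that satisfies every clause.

(x9) is a unit clause, so x9 = True.
Unit propagation: (x12) forces x12 = True.
(x8) is a unit clause, so x8 = True.
(x4) is a unit clause, so x4 = True.
(NOT x10) is a unit clause, so x10 = False.
(x2) is a unit clause, so x2 = True.
Unit propagation: (x3) forces x3 = True.
(x11) is a unit clause, so x11 = True.
The clause (x7) is unit: x7 must be True.
Unit propagation: (NOT x5) forces x5 = False.
The clause (x6) is unit: x6 must be True.
x1 is now unconstrained; take x1 = True.

x1=T, x2=T, x3=T, x4=T, x5=F, x6=T, x7=T, x8=T, x9=T, x10=F, x11=T, x12=T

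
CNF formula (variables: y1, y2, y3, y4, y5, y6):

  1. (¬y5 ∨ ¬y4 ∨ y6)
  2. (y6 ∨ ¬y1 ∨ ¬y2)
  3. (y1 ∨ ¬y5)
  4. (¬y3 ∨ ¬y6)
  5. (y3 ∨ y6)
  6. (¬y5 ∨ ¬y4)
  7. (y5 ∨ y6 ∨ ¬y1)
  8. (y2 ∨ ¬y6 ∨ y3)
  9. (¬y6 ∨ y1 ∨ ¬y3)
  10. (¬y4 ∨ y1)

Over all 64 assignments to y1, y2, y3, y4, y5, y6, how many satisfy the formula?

7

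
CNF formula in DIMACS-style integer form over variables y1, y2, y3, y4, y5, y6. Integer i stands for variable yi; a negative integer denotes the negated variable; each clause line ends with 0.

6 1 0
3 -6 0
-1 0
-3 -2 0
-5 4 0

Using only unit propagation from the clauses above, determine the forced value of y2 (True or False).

False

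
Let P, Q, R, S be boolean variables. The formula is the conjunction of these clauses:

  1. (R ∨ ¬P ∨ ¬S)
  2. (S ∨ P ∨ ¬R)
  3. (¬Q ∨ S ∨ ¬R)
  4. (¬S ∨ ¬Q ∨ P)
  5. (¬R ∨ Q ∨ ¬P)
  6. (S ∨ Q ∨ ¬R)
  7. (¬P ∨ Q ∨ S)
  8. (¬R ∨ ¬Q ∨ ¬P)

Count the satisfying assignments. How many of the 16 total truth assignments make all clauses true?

Satisfying assignments:
  P=F Q=F R=F S=F
  P=F Q=F R=F S=T
  P=F Q=F R=T S=T
  P=F Q=T R=F S=F
  P=T Q=T R=F S=F
Count: 5.

5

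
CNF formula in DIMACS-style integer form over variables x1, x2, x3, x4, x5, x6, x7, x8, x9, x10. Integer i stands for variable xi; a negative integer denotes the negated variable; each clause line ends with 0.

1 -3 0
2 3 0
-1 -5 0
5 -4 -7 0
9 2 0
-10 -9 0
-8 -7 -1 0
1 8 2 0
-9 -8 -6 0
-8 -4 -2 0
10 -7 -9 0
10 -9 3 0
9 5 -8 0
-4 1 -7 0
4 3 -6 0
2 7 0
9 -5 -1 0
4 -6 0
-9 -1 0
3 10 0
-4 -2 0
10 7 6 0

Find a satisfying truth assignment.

x1 = 1  x2 = 1  x3 = 1  x4 = 0  x5 = 0  x6 = 0  x7 = 0  x8 = 0  x9 = 0  x10 = 1

Branch on x1: take x1 = True.
  then x5 is forced to False.
  then x9 is forced to False.
  then x2 is forced to True.
  then x8 is forced to False.
  then x4 is forced to False.
  then x6 is forced to False.
Set x3 = True and propagate.
Set x7 = False and propagate.
  then x10 is forced to True.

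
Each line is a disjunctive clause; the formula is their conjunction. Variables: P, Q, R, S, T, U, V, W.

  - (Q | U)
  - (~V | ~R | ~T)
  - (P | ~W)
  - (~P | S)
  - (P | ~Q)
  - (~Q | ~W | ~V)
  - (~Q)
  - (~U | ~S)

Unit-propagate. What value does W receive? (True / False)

False

(~Q) is a unit clause: Q = False.
From (U | Q) and Q = False: U = True.
(~S | ~U) with U = True leaves only ~S, so S = False.
(~P | S) with S = False leaves only ~P, so P = False.
(~W | P): since P = False, the clause reduces to (~W). W = False.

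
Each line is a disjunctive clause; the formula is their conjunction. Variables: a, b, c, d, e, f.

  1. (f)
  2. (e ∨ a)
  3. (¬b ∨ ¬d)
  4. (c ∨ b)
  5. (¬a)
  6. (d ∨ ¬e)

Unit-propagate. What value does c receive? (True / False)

True

Unit clause (f) sets f = True.
(¬a) is a unit clause: a = False.
In (a ∨ e), a is now false; e must hold, so e = True.
(¬e ∨ d): since e = True, the clause reduces to (d). d = True.
(¬b ∨ ¬d) with d = True leaves only ¬b, so b = False.
In (b ∨ c), b is now false; c must hold, so c = True.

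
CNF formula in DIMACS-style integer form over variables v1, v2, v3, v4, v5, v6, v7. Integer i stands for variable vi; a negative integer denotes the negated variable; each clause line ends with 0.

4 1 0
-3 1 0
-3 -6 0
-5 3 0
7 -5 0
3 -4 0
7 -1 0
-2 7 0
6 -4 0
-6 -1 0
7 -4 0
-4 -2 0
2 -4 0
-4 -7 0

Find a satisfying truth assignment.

Pure literal: v5 appears only negated; assign v5 = False.
Branch on v1: take v1 = True.
  then v7 is forced to True.
  then v6 is forced to False.
  then v4 is forced to False.
v2, v3 are now unconstrained; take v2 = True, v3 = False.

v1=1, v2=1, v3=0, v4=0, v5=0, v6=0, v7=1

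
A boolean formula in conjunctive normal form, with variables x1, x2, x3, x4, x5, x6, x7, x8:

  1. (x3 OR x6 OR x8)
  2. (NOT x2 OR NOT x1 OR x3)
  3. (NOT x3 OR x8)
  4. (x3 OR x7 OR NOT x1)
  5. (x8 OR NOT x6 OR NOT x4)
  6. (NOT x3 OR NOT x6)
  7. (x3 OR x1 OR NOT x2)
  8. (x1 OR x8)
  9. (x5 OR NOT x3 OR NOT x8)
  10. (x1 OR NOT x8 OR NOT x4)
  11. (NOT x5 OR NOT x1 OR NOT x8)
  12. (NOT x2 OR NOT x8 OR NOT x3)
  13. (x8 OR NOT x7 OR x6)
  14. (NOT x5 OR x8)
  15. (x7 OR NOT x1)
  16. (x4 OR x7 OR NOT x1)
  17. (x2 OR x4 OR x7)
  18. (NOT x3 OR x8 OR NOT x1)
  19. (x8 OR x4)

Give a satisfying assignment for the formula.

Branch on x1: take x1 = False.
  then x8 is forced to True.
  then x4 is forced to False.
For the remaining variables, x2 = False, x3 = True, x5 = True, x6 = False, x7 = True works.

x1=0, x2=0, x3=1, x4=0, x5=1, x6=0, x7=1, x8=1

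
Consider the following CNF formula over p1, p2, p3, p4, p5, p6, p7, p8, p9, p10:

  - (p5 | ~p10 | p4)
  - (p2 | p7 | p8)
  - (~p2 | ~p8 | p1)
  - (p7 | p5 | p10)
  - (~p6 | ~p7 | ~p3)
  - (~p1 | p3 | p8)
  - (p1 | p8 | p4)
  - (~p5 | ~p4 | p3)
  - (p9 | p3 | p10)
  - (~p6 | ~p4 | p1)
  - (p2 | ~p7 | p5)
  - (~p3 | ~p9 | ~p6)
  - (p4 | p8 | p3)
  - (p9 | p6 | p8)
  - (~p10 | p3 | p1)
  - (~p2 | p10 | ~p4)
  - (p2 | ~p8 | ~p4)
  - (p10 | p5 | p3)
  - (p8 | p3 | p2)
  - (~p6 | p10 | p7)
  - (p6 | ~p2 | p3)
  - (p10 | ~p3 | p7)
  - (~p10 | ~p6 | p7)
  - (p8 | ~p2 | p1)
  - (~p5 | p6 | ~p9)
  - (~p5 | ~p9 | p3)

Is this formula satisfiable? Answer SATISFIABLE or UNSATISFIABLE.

Branch on p1: take p1 = True.
Try p2 = True.
Set p3 = True and propagate.
The remaining clauses are satisfied by p4 = True, p5 = False, p6 = False, p7 = False, p8 = True, p9 = False, p10 = True.
So p1 = 1, p2 = 1, p3 = 1, p4 = 1, p5 = 0, p6 = 0, p7 = 0, p8 = 1, p9 = 0, p10 = 1 is a satisfying assignment.

SATISFIABLE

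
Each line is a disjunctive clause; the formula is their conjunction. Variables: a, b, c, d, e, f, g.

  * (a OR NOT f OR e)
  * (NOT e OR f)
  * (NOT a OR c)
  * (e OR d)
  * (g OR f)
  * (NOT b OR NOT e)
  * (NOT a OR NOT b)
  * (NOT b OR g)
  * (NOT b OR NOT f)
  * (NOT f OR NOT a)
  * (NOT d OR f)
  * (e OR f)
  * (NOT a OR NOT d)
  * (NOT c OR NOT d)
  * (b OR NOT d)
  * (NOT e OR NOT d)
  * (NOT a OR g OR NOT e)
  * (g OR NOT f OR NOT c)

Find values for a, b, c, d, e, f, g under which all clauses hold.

a=F  b=F  c=F  d=F  e=T  f=T  g=F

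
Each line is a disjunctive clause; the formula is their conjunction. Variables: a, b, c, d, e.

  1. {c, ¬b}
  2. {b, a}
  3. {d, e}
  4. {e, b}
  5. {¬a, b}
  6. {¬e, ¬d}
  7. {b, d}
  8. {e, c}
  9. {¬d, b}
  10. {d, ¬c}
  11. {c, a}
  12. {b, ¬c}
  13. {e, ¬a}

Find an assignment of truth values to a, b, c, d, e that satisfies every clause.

Try a = False.
  then b is forced to True.
  then c is forced to True.
  then d is forced to True.
  then e is forced to False.

a=F  b=T  c=T  d=T  e=F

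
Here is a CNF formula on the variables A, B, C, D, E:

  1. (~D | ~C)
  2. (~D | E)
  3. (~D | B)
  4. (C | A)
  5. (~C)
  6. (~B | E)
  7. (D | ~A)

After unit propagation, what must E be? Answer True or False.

True

(~C) is a unit clause: C = False.
(C | A) with C = False leaves only A, so A = True.
In (~A | D), ~A is now false; D must hold, so D = True.
(~D | E): since D = True, the clause reduces to (E). E = True.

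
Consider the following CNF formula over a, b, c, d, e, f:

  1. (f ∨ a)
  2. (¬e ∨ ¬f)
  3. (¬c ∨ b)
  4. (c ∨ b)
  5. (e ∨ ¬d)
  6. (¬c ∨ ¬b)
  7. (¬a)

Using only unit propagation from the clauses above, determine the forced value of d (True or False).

False

Unit clause (¬a) sets a = False.
(a ∨ f): since a = False, the clause reduces to (f). f = True.
From (¬e ∨ ¬f) and f = True: e = False.
(¬d ∨ e) with e = False leaves only ¬d, so d = False.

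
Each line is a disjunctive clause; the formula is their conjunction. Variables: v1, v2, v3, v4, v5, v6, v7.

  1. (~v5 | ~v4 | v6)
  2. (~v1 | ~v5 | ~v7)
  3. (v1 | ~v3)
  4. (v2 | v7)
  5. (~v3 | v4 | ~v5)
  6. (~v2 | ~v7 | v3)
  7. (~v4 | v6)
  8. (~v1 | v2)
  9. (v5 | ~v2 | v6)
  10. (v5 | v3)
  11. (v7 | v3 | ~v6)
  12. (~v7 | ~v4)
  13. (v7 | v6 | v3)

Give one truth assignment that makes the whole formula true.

v1 = False, v2 = False, v3 = False, v4 = False, v5 = True, v6 = False, v7 = True

Branch on v1: take v1 = False.
  then v3 is forced to False.
  then v5 is forced to True.
The remaining clauses are satisfied by v2 = False, v4 = False, v6 = False, v7 = True.
Every clause has at least one true literal under this assignment.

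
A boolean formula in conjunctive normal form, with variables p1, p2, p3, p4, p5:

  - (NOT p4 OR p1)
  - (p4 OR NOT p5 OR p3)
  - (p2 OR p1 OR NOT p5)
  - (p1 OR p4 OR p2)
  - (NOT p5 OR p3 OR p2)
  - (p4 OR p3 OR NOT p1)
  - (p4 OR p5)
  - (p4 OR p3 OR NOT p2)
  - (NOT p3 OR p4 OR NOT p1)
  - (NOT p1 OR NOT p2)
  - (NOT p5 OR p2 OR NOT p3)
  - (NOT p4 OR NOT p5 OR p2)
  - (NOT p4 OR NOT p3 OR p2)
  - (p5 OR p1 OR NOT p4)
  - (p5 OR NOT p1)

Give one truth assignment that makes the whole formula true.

Branch on p1: take p1 = False.
  then p4 is forced to False.
  then p2 is forced to True.
  then p5 is forced to True.
  then p3 is forced to True.
Every clause has at least one true literal under this assignment.

p1=F  p2=T  p3=T  p4=F  p5=T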